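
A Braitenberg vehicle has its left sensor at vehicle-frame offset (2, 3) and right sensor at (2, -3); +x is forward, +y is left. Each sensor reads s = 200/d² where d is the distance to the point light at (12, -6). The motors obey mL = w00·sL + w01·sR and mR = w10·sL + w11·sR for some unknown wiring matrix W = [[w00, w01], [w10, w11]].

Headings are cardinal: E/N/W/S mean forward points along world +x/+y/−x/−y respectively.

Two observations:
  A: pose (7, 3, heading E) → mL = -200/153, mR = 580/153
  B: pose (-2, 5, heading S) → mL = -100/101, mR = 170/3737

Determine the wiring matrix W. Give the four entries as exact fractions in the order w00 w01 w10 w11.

-1 0 -1/2 1

obs A: pose=(7,3,E) → sL=200/153, sR=40/9, mL=-200/153, mR=580/153
obs B: pose=(-2,5,S) → sL=100/101, sR=20/37, mL=-100/101, mR=170/3737
sensor matrix S = [[200/153, 40/9], [100/101, 20/37]]; det S = -704000/190587
solve [mL_A; mL_B] = S·[w00; w01] and [mR_A; mR_B] = S·[w10; w11]:
  w00 = -1, w01 = 0, w10 = -1/2, w11 = 1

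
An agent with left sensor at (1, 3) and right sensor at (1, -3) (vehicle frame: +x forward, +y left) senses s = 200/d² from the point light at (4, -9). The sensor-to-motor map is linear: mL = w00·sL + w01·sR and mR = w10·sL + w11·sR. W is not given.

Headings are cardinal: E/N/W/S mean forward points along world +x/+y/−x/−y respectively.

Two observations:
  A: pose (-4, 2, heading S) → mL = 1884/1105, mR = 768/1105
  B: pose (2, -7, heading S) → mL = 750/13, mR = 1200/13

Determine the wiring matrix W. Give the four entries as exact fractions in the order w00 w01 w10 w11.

1/2 1 1 -1

obs A: pose=(-4,2,S) → sL=8/5, sR=200/221, mL=1884/1105, mR=768/1105
obs B: pose=(2,-7,S) → sL=100, sR=100/13, mL=750/13, mR=1200/13
sensor matrix S = [[8/5, 200/221], [100, 100/13]]; det S = -17280/221
solve [mL_A; mL_B] = S·[w00; w01] and [mR_A; mR_B] = S·[w10; w11]:
  w00 = 1/2, w01 = 1, w10 = 1, w11 = -1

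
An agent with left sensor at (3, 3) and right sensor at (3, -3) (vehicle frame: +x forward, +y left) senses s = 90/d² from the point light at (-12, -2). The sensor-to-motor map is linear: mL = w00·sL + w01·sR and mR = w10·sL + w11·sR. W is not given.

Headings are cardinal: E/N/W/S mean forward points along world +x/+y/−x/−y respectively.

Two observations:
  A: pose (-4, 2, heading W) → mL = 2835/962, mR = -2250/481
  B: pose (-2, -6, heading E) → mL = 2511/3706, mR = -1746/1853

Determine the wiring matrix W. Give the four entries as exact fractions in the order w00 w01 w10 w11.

obs A: pose=(-4,2,W) → sL=45/13, sR=45/37, mL=2835/962, mR=-2250/481
obs B: pose=(-2,-6,E) → sL=9/17, sR=45/109, mL=2511/3706, mR=-1746/1853
sensor matrix S = [[45/13, 45/37], [9/17, 45/109]]; det S = 699840/891293
solve [mL_A; mL_B] = S·[w00; w01] and [mR_A; mR_B] = S·[w10; w11]:
  w00 = 1/2, w01 = 1, w10 = -1, w11 = -1

1/2 1 -1 -1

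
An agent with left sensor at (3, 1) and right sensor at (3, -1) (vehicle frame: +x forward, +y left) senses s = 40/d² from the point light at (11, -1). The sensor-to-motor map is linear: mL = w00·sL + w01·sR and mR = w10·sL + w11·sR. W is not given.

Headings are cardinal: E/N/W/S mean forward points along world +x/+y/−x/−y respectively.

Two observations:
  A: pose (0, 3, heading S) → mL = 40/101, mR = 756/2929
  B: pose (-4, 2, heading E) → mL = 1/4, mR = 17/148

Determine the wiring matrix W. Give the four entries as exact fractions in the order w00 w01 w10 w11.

obs A: pose=(0,3,S) → sL=40/101, sR=8/29, mL=40/101, mR=756/2929
obs B: pose=(-4,2,E) → sL=1/4, sR=10/37, mL=1/4, mR=17/148
sensor matrix S = [[40/101, 8/29], [1/4, 10/37]]; det S = 4126/108373
solve [mL_A; mL_B] = S·[w00; w01] and [mR_A; mR_B] = S·[w10; w11]:
  w00 = 1, w01 = 0, w10 = 1, w11 = -1/2

1 0 1 -1/2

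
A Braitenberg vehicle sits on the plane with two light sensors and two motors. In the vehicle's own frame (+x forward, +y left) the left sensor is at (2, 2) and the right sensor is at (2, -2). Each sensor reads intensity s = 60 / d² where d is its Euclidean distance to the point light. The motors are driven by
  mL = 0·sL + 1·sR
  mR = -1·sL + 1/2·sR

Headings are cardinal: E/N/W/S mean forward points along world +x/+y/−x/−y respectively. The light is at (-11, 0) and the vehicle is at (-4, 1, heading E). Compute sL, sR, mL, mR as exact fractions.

left sensor world pos  = (-2, 3); dL² = 90
right sensor world pos = (-2, -1); dR² = 82
sL = 60/90 = 2/3
sR = 60/82 = 30/41
mL = 0·sL + 1·sR = 30/41
mR = -1·sL + 1/2·sR = -37/123

2/3 30/41 30/41 -37/123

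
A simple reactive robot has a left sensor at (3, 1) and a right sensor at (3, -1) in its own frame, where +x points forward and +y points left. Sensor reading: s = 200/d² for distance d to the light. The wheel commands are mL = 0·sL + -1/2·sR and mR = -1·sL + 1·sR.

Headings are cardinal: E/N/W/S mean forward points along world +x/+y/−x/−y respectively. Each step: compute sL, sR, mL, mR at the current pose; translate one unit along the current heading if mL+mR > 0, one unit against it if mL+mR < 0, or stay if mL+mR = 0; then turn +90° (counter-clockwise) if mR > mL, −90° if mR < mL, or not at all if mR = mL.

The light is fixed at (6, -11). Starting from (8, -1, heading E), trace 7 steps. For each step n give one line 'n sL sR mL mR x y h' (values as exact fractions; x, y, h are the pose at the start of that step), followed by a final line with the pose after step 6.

0 100/73 100/53 -50/53 2000/3869 8 -1 E
1 200/169 200/173 -100/173 -800/29237 7 -1 N
2 50/17 25/13 -25/26 -225/221 7 -2 W
3 40/29 200/153 -100/153 -320/4437 8 -2 N
4 4 100/41 -50/41 -64/41 8 -3 W
5 8/5 200/137 -100/137 -96/685 9 -3 N
6 50/9 25/8 -25/16 -175/72 9 -4 W
final 10 -4 N

n=0: pose=(8,-1,E); sL=100/73, sR=100/53; mL=-50/53, mR=2000/3869; mL+mR=-1650/3869 → advance -1; mR−mL=5650/3869 → turn +1·90°
n=1: pose=(7,-1,N); sL=200/169, sR=200/173; mL=-100/173, mR=-800/29237; mL+mR=-17700/29237 → advance -1; mR−mL=16100/29237 → turn +1·90°
n=2: pose=(7,-2,W); sL=50/17, sR=25/13; mL=-25/26, mR=-225/221; mL+mR=-875/442 → advance -1; mR−mL=-25/442 → turn -1·90°
n=3: pose=(8,-2,N); sL=40/29, sR=200/153; mL=-100/153, mR=-320/4437; mL+mR=-3220/4437 → advance -1; mR−mL=860/1479 → turn +1·90°
n=4: pose=(8,-3,W); sL=4, sR=100/41; mL=-50/41, mR=-64/41; mL+mR=-114/41 → advance -1; mR−mL=-14/41 → turn -1·90°
n=5: pose=(9,-3,N); sL=8/5, sR=200/137; mL=-100/137, mR=-96/685; mL+mR=-596/685 → advance -1; mR−mL=404/685 → turn +1·90°
n=6: pose=(9,-4,W); sL=50/9, sR=25/8; mL=-25/16, mR=-175/72; mL+mR=-575/144 → advance -1; mR−mL=-125/144 → turn -1·90°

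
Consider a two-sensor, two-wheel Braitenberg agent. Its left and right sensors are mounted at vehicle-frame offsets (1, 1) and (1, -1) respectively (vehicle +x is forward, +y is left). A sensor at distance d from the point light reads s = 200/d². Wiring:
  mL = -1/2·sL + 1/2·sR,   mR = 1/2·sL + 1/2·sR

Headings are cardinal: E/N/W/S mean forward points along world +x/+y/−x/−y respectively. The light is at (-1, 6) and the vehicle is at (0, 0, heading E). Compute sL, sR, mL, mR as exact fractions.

200/29 200/53 -2400/1537 8200/1537

left sensor world pos  = (1, 1); dL² = 29
right sensor world pos = (1, -1); dR² = 53
sL = 200/29 = 200/29
sR = 200/53 = 200/53
mL = -1/2·sL + 1/2·sR = -2400/1537
mR = 1/2·sL + 1/2·sR = 8200/1537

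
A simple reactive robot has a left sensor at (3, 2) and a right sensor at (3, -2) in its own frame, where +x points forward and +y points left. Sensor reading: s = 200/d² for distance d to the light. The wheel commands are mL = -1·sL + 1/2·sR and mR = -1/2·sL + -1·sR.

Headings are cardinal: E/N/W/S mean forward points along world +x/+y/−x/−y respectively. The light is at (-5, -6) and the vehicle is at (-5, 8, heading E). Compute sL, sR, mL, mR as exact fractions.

left sensor world pos  = (-2, 10); dL² = 265
right sensor world pos = (-2, 6); dR² = 153
sL = 200/265 = 40/53
sR = 200/153 = 200/153
mL = -1·sL + 1/2·sR = -820/8109
mR = -1/2·sL + -1·sR = -13660/8109

40/53 200/153 -820/8109 -13660/8109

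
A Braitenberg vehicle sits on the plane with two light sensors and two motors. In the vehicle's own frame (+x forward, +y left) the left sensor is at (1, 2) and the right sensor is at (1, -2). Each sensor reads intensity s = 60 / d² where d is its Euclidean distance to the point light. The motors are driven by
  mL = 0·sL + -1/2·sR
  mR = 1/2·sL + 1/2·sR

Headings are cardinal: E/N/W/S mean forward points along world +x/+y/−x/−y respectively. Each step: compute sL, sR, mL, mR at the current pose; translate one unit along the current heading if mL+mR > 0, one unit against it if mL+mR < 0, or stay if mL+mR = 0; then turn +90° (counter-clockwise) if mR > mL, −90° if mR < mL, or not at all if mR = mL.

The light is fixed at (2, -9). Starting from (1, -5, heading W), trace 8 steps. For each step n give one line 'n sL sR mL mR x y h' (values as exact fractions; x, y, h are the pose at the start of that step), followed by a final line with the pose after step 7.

0 15/2 3/2 -3/4 9/2 1 -5 W
1 20/3 12/5 -6/5 68/15 0 -5 S
2 30/13 30 -15 210/13 0 -6 E
3 12/5 60/17 -30/17 252/85 1 -6 N
4 15/2 3/2 -3/4 9/2 1 -5 W
5 20/3 12/5 -6/5 68/15 0 -5 S
6 30/13 30 -15 210/13 0 -6 E
7 12/5 60/17 -30/17 252/85 1 -6 N
final 1 -5 W

n=0: pose=(1,-5,W); sL=15/2, sR=3/2; mL=-3/4, mR=9/2; mL+mR=15/4 → advance +1; mR−mL=21/4 → turn +1·90°
n=1: pose=(0,-5,S); sL=20/3, sR=12/5; mL=-6/5, mR=68/15; mL+mR=10/3 → advance +1; mR−mL=86/15 → turn +1·90°
n=2: pose=(0,-6,E); sL=30/13, sR=30; mL=-15, mR=210/13; mL+mR=15/13 → advance +1; mR−mL=405/13 → turn +1·90°
n=3: pose=(1,-6,N); sL=12/5, sR=60/17; mL=-30/17, mR=252/85; mL+mR=6/5 → advance +1; mR−mL=402/85 → turn +1·90°
n=4: pose=(1,-5,W); sL=15/2, sR=3/2; mL=-3/4, mR=9/2; mL+mR=15/4 → advance +1; mR−mL=21/4 → turn +1·90°
n=5: pose=(0,-5,S); sL=20/3, sR=12/5; mL=-6/5, mR=68/15; mL+mR=10/3 → advance +1; mR−mL=86/15 → turn +1·90°
n=6: pose=(0,-6,E); sL=30/13, sR=30; mL=-15, mR=210/13; mL+mR=15/13 → advance +1; mR−mL=405/13 → turn +1·90°
n=7: pose=(1,-6,N); sL=12/5, sR=60/17; mL=-30/17, mR=252/85; mL+mR=6/5 → advance +1; mR−mL=402/85 → turn +1·90°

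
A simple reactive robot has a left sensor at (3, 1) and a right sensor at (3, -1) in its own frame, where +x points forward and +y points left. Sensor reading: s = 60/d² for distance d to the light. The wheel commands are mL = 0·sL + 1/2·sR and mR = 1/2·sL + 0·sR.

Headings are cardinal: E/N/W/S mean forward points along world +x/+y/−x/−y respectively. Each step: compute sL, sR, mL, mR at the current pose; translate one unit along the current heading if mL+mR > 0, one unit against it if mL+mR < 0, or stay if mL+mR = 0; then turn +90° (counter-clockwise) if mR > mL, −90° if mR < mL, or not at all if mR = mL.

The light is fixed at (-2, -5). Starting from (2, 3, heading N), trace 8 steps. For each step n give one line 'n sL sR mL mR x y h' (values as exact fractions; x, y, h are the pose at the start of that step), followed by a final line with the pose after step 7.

0 6/13 30/73 15/73 3/13 2 3 N
1 12/13 60/101 30/101 6/13 2 4 W
2 15/13 3/2 3/4 15/26 1 4 S
3 60/49 20/27 10/27 30/49 1 3 W
4 30/17 30/13 15/13 15/17 0 3 S
5 60/37 12/13 6/13 30/37 0 2 W
6 3 15/4 15/8 3/2 -1 2 S
7 60/29 60/53 30/53 30/29 -1 1 W
final -2 1 S

n=0: pose=(2,3,N); sL=6/13, sR=30/73; mL=15/73, mR=3/13; mL+mR=414/949 → advance +1; mR−mL=24/949 → turn +1·90°
n=1: pose=(2,4,W); sL=12/13, sR=60/101; mL=30/101, mR=6/13; mL+mR=996/1313 → advance +1; mR−mL=216/1313 → turn +1·90°
n=2: pose=(1,4,S); sL=15/13, sR=3/2; mL=3/4, mR=15/26; mL+mR=69/52 → advance +1; mR−mL=-9/52 → turn -1·90°
n=3: pose=(1,3,W); sL=60/49, sR=20/27; mL=10/27, mR=30/49; mL+mR=1300/1323 → advance +1; mR−mL=320/1323 → turn +1·90°
n=4: pose=(0,3,S); sL=30/17, sR=30/13; mL=15/13, mR=15/17; mL+mR=450/221 → advance +1; mR−mL=-60/221 → turn -1·90°
n=5: pose=(0,2,W); sL=60/37, sR=12/13; mL=6/13, mR=30/37; mL+mR=612/481 → advance +1; mR−mL=168/481 → turn +1·90°
n=6: pose=(-1,2,S); sL=3, sR=15/4; mL=15/8, mR=3/2; mL+mR=27/8 → advance +1; mR−mL=-3/8 → turn -1·90°
n=7: pose=(-1,1,W); sL=60/29, sR=60/53; mL=30/53, mR=30/29; mL+mR=2460/1537 → advance +1; mR−mL=720/1537 → turn +1·90°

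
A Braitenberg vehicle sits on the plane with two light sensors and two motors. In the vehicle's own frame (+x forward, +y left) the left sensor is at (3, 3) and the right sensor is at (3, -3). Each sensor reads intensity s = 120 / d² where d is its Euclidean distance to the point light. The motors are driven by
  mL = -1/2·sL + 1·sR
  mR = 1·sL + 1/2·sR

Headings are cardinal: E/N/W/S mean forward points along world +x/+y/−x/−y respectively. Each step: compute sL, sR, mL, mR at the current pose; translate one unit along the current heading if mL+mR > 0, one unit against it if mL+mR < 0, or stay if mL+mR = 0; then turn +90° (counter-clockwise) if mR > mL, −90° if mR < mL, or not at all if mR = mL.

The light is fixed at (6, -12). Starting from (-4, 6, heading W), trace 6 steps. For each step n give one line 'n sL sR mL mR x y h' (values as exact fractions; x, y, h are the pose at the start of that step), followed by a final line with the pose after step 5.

0 60/197 12/61 534/12017 4842/12017 -4 6 W
1 120/289 120/421 9420/121669 67860/121669 -5 6 S
2 15/58 6/13 501/1508 369/754 -5 5 E
3 120/569 120/449 41340/255481 88020/255481 -4 5 N
4 60/197 12/61 534/12017 4842/12017 -4 6 W
5 120/289 120/421 9420/121669 67860/121669 -5 6 S
final -5 5 E

n=0: pose=(-4,6,W); sL=60/197, sR=12/61; mL=534/12017, mR=4842/12017; mL+mR=5376/12017 → advance +1; mR−mL=4308/12017 → turn +1·90°
n=1: pose=(-5,6,S); sL=120/289, sR=120/421; mL=9420/121669, mR=67860/121669; mL+mR=77280/121669 → advance +1; mR−mL=58440/121669 → turn +1·90°
n=2: pose=(-5,5,E); sL=15/58, sR=6/13; mL=501/1508, mR=369/754; mL+mR=1239/1508 → advance +1; mR−mL=237/1508 → turn +1·90°
n=3: pose=(-4,5,N); sL=120/569, sR=120/449; mL=41340/255481, mR=88020/255481; mL+mR=129360/255481 → advance +1; mR−mL=46680/255481 → turn +1·90°
n=4: pose=(-4,6,W); sL=60/197, sR=12/61; mL=534/12017, mR=4842/12017; mL+mR=5376/12017 → advance +1; mR−mL=4308/12017 → turn +1·90°
n=5: pose=(-5,6,S); sL=120/289, sR=120/421; mL=9420/121669, mR=67860/121669; mL+mR=77280/121669 → advance +1; mR−mL=58440/121669 → turn +1·90°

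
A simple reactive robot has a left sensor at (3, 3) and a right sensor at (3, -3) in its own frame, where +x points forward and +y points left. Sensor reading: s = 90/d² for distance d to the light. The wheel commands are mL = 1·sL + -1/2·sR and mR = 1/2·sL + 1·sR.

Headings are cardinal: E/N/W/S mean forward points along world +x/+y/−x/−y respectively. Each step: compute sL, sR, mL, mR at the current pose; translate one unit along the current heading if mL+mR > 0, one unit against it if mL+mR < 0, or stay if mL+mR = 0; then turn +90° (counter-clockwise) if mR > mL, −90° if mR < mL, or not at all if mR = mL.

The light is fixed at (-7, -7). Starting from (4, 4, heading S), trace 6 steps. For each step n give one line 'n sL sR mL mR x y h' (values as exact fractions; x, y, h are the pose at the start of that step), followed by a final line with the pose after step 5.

n=0: pose=(4,4,S); sL=9/26, sR=45/64; mL=-9/1664, mR=729/832; mL+mR=1449/1664 → advance +1; mR−mL=1467/1664 → turn +1·90°
n=1: pose=(4,3,E); sL=18/73, sR=18/49; mL=225/3577, mR=1755/3577; mL+mR=1980/3577 → advance +1; mR−mL=1530/3577 → turn +1·90°
n=2: pose=(5,3,N); sL=9/25, sR=45/197; mL=2421/9850, mR=4023/9850; mL+mR=3222/4925 → advance +1; mR−mL=801/4925 → turn +1·90°
n=3: pose=(5,4,W); sL=18/29, sR=90/277; mL=3681/8033, mR=5103/8033; mL+mR=8784/8033 → advance +1; mR−mL=1422/8033 → turn +1·90°
n=4: pose=(4,4,S); sL=9/26, sR=45/64; mL=-9/1664, mR=729/832; mL+mR=1449/1664 → advance +1; mR−mL=1467/1664 → turn +1·90°
n=5: pose=(4,3,E); sL=18/73, sR=18/49; mL=225/3577, mR=1755/3577; mL+mR=1980/3577 → advance +1; mR−mL=1530/3577 → turn +1·90°

0 9/26 45/64 -9/1664 729/832 4 4 S
1 18/73 18/49 225/3577 1755/3577 4 3 E
2 9/25 45/197 2421/9850 4023/9850 5 3 N
3 18/29 90/277 3681/8033 5103/8033 5 4 W
4 9/26 45/64 -9/1664 729/832 4 4 S
5 18/73 18/49 225/3577 1755/3577 4 3 E
final 5 3 N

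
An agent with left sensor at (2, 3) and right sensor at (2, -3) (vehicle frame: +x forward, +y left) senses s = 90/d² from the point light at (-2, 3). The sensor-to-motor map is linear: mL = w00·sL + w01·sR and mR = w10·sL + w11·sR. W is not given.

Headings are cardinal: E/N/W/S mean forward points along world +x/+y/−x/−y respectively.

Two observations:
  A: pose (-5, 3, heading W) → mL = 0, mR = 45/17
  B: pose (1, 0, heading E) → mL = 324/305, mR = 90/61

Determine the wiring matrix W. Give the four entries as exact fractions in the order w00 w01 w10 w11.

1/2 -1/2 0 1

obs A: pose=(-5,3,W) → sL=45/17, sR=45/17, mL=0, mR=45/17
obs B: pose=(1,0,E) → sL=18/5, sR=90/61, mL=324/305, mR=90/61
sensor matrix S = [[45/17, 45/17], [18/5, 90/61]]; det S = -5832/1037
solve [mL_A; mL_B] = S·[w00; w01] and [mR_A; mR_B] = S·[w10; w11]:
  w00 = 1/2, w01 = -1/2, w10 = 0, w11 = 1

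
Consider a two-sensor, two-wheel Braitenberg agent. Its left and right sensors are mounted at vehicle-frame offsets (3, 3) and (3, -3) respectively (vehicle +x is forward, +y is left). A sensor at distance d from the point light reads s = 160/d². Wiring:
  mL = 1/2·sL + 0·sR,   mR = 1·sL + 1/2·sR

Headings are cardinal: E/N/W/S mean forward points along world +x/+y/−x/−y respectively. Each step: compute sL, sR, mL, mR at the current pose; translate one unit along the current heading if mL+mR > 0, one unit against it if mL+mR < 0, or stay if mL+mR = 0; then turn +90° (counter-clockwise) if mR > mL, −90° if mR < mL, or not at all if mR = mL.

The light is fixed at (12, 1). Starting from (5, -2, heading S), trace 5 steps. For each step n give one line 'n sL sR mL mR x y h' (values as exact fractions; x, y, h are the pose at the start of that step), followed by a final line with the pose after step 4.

0 40/13 20/17 20/13 810/221 5 -2 S
1 160/17 32/13 80/17 2352/221 5 -3 E
2 80/41 16 40/41 408/41 6 -3 N
3 160/117 160/81 80/117 2480/1053 6 -2 W
4 40/13 20/17 20/13 810/221 5 -2 S
final 5 -3 E

n=0: pose=(5,-2,S); sL=40/13, sR=20/17; mL=20/13, mR=810/221; mL+mR=1150/221 → advance +1; mR−mL=470/221 → turn +1·90°
n=1: pose=(5,-3,E); sL=160/17, sR=32/13; mL=80/17, mR=2352/221; mL+mR=3392/221 → advance +1; mR−mL=1312/221 → turn +1·90°
n=2: pose=(6,-3,N); sL=80/41, sR=16; mL=40/41, mR=408/41; mL+mR=448/41 → advance +1; mR−mL=368/41 → turn +1·90°
n=3: pose=(6,-2,W); sL=160/117, sR=160/81; mL=80/117, mR=2480/1053; mL+mR=3200/1053 → advance +1; mR−mL=1760/1053 → turn +1·90°
n=4: pose=(5,-2,S); sL=40/13, sR=20/17; mL=20/13, mR=810/221; mL+mR=1150/221 → advance +1; mR−mL=470/221 → turn +1·90°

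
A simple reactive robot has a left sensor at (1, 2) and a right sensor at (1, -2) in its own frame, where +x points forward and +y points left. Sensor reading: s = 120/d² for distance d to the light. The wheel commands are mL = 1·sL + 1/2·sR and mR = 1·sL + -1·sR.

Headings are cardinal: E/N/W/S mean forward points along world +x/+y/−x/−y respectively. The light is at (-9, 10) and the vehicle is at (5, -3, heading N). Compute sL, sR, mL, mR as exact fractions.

left sensor world pos  = (3, -2); dL² = 288
right sensor world pos = (7, -2); dR² = 400
sL = 120/288 = 5/12
sR = 120/400 = 3/10
mL = 1·sL + 1/2·sR = 17/30
mR = 1·sL + -1·sR = 7/60

5/12 3/10 17/30 7/60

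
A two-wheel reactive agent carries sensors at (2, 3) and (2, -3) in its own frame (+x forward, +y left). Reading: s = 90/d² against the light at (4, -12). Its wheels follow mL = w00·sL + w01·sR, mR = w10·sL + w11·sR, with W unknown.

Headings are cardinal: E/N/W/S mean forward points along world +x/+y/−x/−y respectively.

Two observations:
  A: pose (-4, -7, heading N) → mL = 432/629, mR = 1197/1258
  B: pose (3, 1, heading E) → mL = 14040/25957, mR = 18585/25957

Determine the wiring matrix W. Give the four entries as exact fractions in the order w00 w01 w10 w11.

-1 1 -1/2 1

obs A: pose=(-4,-7,N) → sL=9/17, sR=45/37, mL=432/629, mR=1197/1258
obs B: pose=(3,1,E) → sL=90/257, sR=90/101, mL=14040/25957, mR=18585/25957
sensor matrix S = [[9/17, 45/37], [90/257, 90/101]]; det S = 748440/16326953
solve [mL_A; mL_B] = S·[w00; w01] and [mR_A; mR_B] = S·[w10; w11]:
  w00 = -1, w01 = 1, w10 = -1/2, w11 = 1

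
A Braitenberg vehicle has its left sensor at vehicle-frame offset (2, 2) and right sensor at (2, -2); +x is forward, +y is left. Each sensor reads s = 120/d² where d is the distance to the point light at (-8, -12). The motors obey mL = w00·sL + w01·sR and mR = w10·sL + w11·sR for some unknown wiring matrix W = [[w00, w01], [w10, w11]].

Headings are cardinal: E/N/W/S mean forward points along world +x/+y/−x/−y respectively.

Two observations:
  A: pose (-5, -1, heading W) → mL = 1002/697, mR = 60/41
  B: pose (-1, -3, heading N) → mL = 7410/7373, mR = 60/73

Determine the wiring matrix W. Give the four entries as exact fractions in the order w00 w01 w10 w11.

1/2 1 1 0

obs A: pose=(-5,-1,W) → sL=60/41, sR=12/17, mL=1002/697, mR=60/41
obs B: pose=(-1,-3,N) → sL=60/73, sR=60/101, mL=7410/7373, mR=60/73
sensor matrix S = [[60/41, 12/17], [60/73, 60/101]]; det S = 1486080/5138981
solve [mL_A; mL_B] = S·[w00; w01] and [mR_A; mR_B] = S·[w10; w11]:
  w00 = 1/2, w01 = 1, w10 = 1, w11 = 0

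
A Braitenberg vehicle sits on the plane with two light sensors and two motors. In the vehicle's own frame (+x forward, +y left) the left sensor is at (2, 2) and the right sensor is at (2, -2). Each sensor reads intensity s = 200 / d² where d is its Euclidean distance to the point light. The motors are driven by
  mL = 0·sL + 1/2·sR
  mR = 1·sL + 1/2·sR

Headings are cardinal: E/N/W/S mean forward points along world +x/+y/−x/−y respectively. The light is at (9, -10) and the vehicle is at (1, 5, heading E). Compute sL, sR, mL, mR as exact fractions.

8/13 40/41 20/41 588/533

left sensor world pos  = (3, 7); dL² = 325
right sensor world pos = (3, 3); dR² = 205
sL = 200/325 = 8/13
sR = 200/205 = 40/41
mL = 0·sL + 1/2·sR = 20/41
mR = 1·sL + 1/2·sR = 588/533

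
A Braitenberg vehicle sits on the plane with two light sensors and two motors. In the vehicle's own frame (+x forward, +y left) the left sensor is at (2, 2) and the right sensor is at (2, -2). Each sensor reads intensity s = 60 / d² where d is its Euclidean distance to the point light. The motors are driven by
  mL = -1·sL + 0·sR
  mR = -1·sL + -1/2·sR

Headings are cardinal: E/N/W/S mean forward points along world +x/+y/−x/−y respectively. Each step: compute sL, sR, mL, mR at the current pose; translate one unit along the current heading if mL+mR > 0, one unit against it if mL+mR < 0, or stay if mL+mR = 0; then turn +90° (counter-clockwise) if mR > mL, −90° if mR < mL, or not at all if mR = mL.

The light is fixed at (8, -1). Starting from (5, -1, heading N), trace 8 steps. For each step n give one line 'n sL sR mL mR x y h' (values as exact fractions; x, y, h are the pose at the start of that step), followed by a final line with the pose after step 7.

n=0: pose=(5,-1,N); sL=60/29, sR=12; mL=-60/29, mR=-234/29; mL+mR=-294/29 → advance -1; mR−mL=-6 → turn -1·90°
n=1: pose=(5,-2,E); sL=30, sR=6; mL=-30, mR=-33; mL+mR=-63 → advance -1; mR−mL=-3 → turn -1·90°
n=2: pose=(4,-2,S); sL=60/13, sR=4/3; mL=-60/13, mR=-206/39; mL+mR=-386/39 → advance -1; mR−mL=-2/3 → turn -1·90°
n=3: pose=(4,-1,W); sL=3/2, sR=3/2; mL=-3/2, mR=-9/4; mL+mR=-15/4 → advance -1; mR−mL=-3/4 → turn -1·90°
n=4: pose=(5,-1,N); sL=60/29, sR=12; mL=-60/29, mR=-234/29; mL+mR=-294/29 → advance -1; mR−mL=-6 → turn -1·90°
n=5: pose=(5,-2,E); sL=30, sR=6; mL=-30, mR=-33; mL+mR=-63 → advance -1; mR−mL=-3 → turn -1·90°
n=6: pose=(4,-2,S); sL=60/13, sR=4/3; mL=-60/13, mR=-206/39; mL+mR=-386/39 → advance -1; mR−mL=-2/3 → turn -1·90°
n=7: pose=(4,-1,W); sL=3/2, sR=3/2; mL=-3/2, mR=-9/4; mL+mR=-15/4 → advance -1; mR−mL=-3/4 → turn -1·90°

0 60/29 12 -60/29 -234/29 5 -1 N
1 30 6 -30 -33 5 -2 E
2 60/13 4/3 -60/13 -206/39 4 -2 S
3 3/2 3/2 -3/2 -9/4 4 -1 W
4 60/29 12 -60/29 -234/29 5 -1 N
5 30 6 -30 -33 5 -2 E
6 60/13 4/3 -60/13 -206/39 4 -2 S
7 3/2 3/2 -3/2 -9/4 4 -1 W
final 5 -1 N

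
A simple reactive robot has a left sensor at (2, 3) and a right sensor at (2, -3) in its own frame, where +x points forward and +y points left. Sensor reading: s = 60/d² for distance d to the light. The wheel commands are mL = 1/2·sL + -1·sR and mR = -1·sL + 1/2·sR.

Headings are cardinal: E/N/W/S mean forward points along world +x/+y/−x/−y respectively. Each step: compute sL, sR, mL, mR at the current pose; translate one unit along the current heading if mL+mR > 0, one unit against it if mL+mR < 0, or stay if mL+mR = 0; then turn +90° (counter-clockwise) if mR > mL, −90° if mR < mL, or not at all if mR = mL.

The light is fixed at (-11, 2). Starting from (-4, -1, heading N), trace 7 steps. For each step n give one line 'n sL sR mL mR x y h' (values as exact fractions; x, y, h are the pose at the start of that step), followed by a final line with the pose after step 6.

0 60/17 60/101 2010/1717 -5550/1717 -4 -1 N
1 30/41 6/13 -51/533 -267/533 -4 -2 E
2 20/39 4/3 -14/13 2/13 -5 -2 S
3 15/16 3/5 -21/160 -51/80 -5 -1 E
4 60/89 60/29 -4470/2581 930/2581 -6 -1 S
5 6/5 30/37 -39/185 -147/185 -6 0 E
6 12/13 60/17 -678/221 186/221 -7 0 S
final -7 1 E

n=0: pose=(-4,-1,N); sL=60/17, sR=60/101; mL=2010/1717, mR=-5550/1717; mL+mR=-3540/1717 → advance -1; mR−mL=-7560/1717 → turn -1·90°
n=1: pose=(-4,-2,E); sL=30/41, sR=6/13; mL=-51/533, mR=-267/533; mL+mR=-318/533 → advance -1; mR−mL=-216/533 → turn -1·90°
n=2: pose=(-5,-2,S); sL=20/39, sR=4/3; mL=-14/13, mR=2/13; mL+mR=-12/13 → advance -1; mR−mL=16/13 → turn +1·90°
n=3: pose=(-5,-1,E); sL=15/16, sR=3/5; mL=-21/160, mR=-51/80; mL+mR=-123/160 → advance -1; mR−mL=-81/160 → turn -1·90°
n=4: pose=(-6,-1,S); sL=60/89, sR=60/29; mL=-4470/2581, mR=930/2581; mL+mR=-3540/2581 → advance -1; mR−mL=5400/2581 → turn +1·90°
n=5: pose=(-6,0,E); sL=6/5, sR=30/37; mL=-39/185, mR=-147/185; mL+mR=-186/185 → advance -1; mR−mL=-108/185 → turn -1·90°
n=6: pose=(-7,0,S); sL=12/13, sR=60/17; mL=-678/221, mR=186/221; mL+mR=-492/221 → advance -1; mR−mL=864/221 → turn +1·90°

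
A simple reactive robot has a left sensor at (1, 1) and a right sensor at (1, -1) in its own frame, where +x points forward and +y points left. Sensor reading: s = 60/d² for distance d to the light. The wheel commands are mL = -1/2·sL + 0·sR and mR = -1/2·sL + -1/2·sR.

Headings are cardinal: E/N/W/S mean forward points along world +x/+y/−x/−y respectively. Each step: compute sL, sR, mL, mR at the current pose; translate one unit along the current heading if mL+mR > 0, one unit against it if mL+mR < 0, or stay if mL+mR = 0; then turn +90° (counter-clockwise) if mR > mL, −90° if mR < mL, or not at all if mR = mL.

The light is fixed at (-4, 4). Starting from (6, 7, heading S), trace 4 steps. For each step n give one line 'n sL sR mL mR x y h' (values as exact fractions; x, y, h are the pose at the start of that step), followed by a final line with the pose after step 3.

n=0: pose=(6,7,S); sL=12/25, sR=12/17; mL=-6/25, mR=-252/425; mL+mR=-354/425 → advance -1; mR−mL=-6/17 → turn -1·90°
n=1: pose=(6,8,W); sL=2/3, sR=30/53; mL=-1/3, mR=-98/159; mL+mR=-151/159 → advance -1; mR−mL=-15/53 → turn -1·90°
n=2: pose=(7,8,N); sL=12/25, sR=60/169; mL=-6/25, mR=-1764/4225; mL+mR=-2778/4225 → advance -1; mR−mL=-30/169 → turn -1·90°
n=3: pose=(7,7,E); sL=3/8, sR=15/37; mL=-3/16, mR=-231/592; mL+mR=-171/296 → advance -1; mR−mL=-15/74 → turn -1·90°

0 12/25 12/17 -6/25 -252/425 6 7 S
1 2/3 30/53 -1/3 -98/159 6 8 W
2 12/25 60/169 -6/25 -1764/4225 7 8 N
3 3/8 15/37 -3/16 -231/592 7 7 E
final 6 7 S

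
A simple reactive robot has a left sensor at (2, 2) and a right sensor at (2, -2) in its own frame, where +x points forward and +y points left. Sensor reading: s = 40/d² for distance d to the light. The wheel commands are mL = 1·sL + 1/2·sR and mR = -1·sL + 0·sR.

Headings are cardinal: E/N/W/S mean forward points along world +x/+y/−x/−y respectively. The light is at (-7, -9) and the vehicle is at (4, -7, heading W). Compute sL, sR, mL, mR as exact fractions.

left sensor world pos  = (2, -9); dL² = 81
right sensor world pos = (2, -5); dR² = 97
sL = 40/81 = 40/81
sR = 40/97 = 40/97
mL = 1·sL + 1/2·sR = 5500/7857
mR = -1·sL + 0·sR = -40/81

40/81 40/97 5500/7857 -40/81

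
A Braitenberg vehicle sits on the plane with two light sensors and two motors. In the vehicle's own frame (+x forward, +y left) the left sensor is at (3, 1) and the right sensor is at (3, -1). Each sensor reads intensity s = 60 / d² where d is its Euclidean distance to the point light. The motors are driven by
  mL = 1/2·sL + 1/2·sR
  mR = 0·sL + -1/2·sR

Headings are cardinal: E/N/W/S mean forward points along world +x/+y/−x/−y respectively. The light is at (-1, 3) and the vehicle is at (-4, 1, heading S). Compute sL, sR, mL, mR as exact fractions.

60/29 60/41 2100/1189 -30/41

left sensor world pos  = (-3, -2); dL² = 29
right sensor world pos = (-5, -2); dR² = 41
sL = 60/29 = 60/29
sR = 60/41 = 60/41
mL = 1/2·sL + 1/2·sR = 2100/1189
mR = 0·sL + -1/2·sR = -30/41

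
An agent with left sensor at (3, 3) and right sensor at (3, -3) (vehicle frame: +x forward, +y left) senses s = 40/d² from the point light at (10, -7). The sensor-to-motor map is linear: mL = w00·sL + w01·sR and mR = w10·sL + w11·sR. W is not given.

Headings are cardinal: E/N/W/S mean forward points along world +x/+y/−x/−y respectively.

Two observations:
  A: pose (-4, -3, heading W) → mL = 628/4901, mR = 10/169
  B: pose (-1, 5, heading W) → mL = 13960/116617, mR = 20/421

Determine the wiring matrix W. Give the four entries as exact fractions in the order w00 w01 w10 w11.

1/2 1/2 0 1/2

obs A: pose=(-4,-3,W) → sL=4/29, sR=20/169, mL=628/4901, mR=10/169
obs B: pose=(-1,5,W) → sL=40/277, sR=40/421, mL=13960/116617, mR=20/421
sensor matrix S = [[4/29, 20/169], [40/277, 40/421]]; det S = -2277120/571539917
solve [mL_A; mL_B] = S·[w00; w01] and [mR_A; mR_B] = S·[w10; w11]:
  w00 = 1/2, w01 = 1/2, w10 = 0, w11 = 1/2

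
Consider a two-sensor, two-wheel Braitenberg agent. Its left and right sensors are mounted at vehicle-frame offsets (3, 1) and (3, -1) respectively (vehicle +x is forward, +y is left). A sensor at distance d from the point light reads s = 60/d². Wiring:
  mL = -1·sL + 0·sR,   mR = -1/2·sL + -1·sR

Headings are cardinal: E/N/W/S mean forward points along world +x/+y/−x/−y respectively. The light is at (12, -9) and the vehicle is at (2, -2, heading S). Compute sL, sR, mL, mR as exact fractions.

60/97 60/137 -60/97 -9930/13289

left sensor world pos  = (3, -5); dL² = 97
right sensor world pos = (1, -5); dR² = 137
sL = 60/97 = 60/97
sR = 60/137 = 60/137
mL = -1·sL + 0·sR = -60/97
mR = -1/2·sL + -1·sR = -9930/13289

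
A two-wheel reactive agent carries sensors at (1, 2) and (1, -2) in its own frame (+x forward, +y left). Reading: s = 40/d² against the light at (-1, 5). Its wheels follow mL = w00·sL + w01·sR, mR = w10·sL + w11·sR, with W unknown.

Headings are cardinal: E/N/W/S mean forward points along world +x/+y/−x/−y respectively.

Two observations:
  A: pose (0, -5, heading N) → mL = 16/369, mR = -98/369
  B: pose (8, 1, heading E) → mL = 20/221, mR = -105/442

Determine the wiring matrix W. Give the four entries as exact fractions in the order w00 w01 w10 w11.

obs A: pose=(0,-5,N) → sL=20/41, sR=4/9, mL=16/369, mR=-98/369
obs B: pose=(8,1,E) → sL=5/13, sR=5/17, mL=20/221, mR=-105/442
sensor matrix S = [[20/41, 4/9], [5/13, 5/17]]; det S = -2240/81549
solve [mL_A; mL_B] = S·[w00; w01] and [mR_A; mR_B] = S·[w10; w11]:
  w00 = 1, w01 = -1, w10 = -1, w11 = 1/2

1 -1 -1 1/2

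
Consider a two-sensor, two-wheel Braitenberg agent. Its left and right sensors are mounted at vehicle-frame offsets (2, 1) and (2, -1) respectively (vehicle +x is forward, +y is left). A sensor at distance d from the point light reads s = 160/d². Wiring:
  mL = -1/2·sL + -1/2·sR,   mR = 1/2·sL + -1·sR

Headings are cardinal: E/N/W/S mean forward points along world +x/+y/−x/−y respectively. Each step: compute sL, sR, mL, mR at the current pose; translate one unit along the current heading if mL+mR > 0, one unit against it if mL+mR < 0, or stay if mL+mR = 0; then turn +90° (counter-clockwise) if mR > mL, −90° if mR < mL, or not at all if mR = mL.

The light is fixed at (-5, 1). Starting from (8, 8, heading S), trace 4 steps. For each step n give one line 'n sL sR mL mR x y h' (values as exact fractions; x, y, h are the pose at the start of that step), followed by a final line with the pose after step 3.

n=0: pose=(8,8,S); sL=160/221, sR=160/169; mL=-2400/2873, mR=-1680/2873; mL+mR=-240/169 → advance -1; mR−mL=720/2873 → turn +1·90°
n=1: pose=(8,9,E); sL=80/153, sR=80/137; mL=-11600/20961, mR=-6760/20961; mL+mR=-120/137 → advance -1; mR−mL=4840/20961 → turn +1·90°
n=2: pose=(7,9,N); sL=160/221, sR=160/269; mL=-39200/59449, mR=-13840/59449; mL+mR=-240/269 → advance -1; mR−mL=25360/59449 → turn +1·90°
n=3: pose=(7,8,W); sL=20/17, sR=40/41; mL=-750/697, mR=-270/697; mL+mR=-60/41 → advance -1; mR−mL=480/697 → turn +1·90°

0 160/221 160/169 -2400/2873 -1680/2873 8 8 S
1 80/153 80/137 -11600/20961 -6760/20961 8 9 E
2 160/221 160/269 -39200/59449 -13840/59449 7 9 N
3 20/17 40/41 -750/697 -270/697 7 8 W
final 8 8 S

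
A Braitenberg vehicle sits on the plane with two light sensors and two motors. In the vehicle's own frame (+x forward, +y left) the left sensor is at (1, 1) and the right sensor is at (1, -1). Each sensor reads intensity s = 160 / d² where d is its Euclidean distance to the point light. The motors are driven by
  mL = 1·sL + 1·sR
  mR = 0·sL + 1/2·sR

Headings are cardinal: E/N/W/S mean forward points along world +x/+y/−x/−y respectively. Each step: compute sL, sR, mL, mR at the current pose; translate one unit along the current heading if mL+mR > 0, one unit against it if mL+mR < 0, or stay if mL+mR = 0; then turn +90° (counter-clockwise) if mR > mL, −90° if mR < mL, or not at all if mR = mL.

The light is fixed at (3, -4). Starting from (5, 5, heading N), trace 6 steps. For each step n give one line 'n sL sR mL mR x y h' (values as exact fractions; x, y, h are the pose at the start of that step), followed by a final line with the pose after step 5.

0 160/101 160/109 33600/11009 80/109 5 5 N
1 16/13 16/9 352/117 8/9 5 6 E
2 160/97 32/17 5824/1649 16/17 6 6 S
3 40/17 20/13 860/221 10/13 6 5 W
4 160/101 160/109 33600/11009 80/109 5 5 N
5 16/13 16/9 352/117 8/9 5 6 E
final 6 6 S

n=0: pose=(5,5,N); sL=160/101, sR=160/109; mL=33600/11009, mR=80/109; mL+mR=41680/11009 → advance +1; mR−mL=-25520/11009 → turn -1·90°
n=1: pose=(5,6,E); sL=16/13, sR=16/9; mL=352/117, mR=8/9; mL+mR=152/39 → advance +1; mR−mL=-248/117 → turn -1·90°
n=2: pose=(6,6,S); sL=160/97, sR=32/17; mL=5824/1649, mR=16/17; mL+mR=7376/1649 → advance +1; mR−mL=-4272/1649 → turn -1·90°
n=3: pose=(6,5,W); sL=40/17, sR=20/13; mL=860/221, mR=10/13; mL+mR=1030/221 → advance +1; mR−mL=-690/221 → turn -1·90°
n=4: pose=(5,5,N); sL=160/101, sR=160/109; mL=33600/11009, mR=80/109; mL+mR=41680/11009 → advance +1; mR−mL=-25520/11009 → turn -1·90°
n=5: pose=(5,6,E); sL=16/13, sR=16/9; mL=352/117, mR=8/9; mL+mR=152/39 → advance +1; mR−mL=-248/117 → turn -1·90°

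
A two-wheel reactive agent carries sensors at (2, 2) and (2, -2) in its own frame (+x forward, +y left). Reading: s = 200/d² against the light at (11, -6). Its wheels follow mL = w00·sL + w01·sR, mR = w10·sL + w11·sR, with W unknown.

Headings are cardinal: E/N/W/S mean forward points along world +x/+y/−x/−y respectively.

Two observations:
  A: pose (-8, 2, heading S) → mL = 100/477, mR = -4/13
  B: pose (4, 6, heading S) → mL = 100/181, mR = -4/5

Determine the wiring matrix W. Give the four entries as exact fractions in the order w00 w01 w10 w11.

obs A: pose=(-8,2,S) → sL=8/13, sR=200/477, mL=100/477, mR=-4/13
obs B: pose=(4,6,S) → sL=8/5, sR=200/181, mL=100/181, mR=-4/5
sensor matrix S = [[8/13, 200/477], [8/5, 200/181]]; det S = 10240/1122381
solve [mL_A; mL_B] = S·[w00; w01] and [mR_A; mR_B] = S·[w10; w11]:
  w00 = 0, w01 = 1/2, w10 = -1/2, w11 = 0

0 1/2 -1/2 0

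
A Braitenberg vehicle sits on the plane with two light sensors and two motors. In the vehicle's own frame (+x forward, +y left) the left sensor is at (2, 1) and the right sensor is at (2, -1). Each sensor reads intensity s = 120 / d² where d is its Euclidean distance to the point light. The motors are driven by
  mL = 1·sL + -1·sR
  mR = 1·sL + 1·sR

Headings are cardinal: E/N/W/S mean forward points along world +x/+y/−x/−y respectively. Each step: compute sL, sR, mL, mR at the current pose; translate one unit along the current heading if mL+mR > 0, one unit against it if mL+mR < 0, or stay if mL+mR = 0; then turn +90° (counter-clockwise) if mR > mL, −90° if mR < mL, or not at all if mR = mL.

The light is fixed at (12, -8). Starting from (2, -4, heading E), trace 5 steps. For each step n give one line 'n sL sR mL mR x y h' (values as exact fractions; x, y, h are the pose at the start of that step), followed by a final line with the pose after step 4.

n=0: pose=(2,-4,E); sL=120/89, sR=120/73; mL=-1920/6497, mR=19440/6497; mL+mR=240/89 → advance +1; mR−mL=240/73 → turn +1·90°
n=1: pose=(3,-4,N); sL=15/17, sR=6/5; mL=-27/85, mR=177/85; mL+mR=30/17 → advance +1; mR−mL=12/5 → turn +1·90°
n=2: pose=(3,-3,W); sL=120/137, sR=120/157; mL=2400/21509, mR=35280/21509; mL+mR=240/137 → advance +1; mR−mL=240/157 → turn +1·90°
n=3: pose=(2,-3,S); sL=4/3, sR=12/13; mL=16/39, mR=88/39; mL+mR=8/3 → advance +1; mR−mL=24/13 → turn +1·90°
n=4: pose=(2,-4,E); sL=120/89, sR=120/73; mL=-1920/6497, mR=19440/6497; mL+mR=240/89 → advance +1; mR−mL=240/73 → turn +1·90°

0 120/89 120/73 -1920/6497 19440/6497 2 -4 E
1 15/17 6/5 -27/85 177/85 3 -4 N
2 120/137 120/157 2400/21509 35280/21509 3 -3 W
3 4/3 12/13 16/39 88/39 2 -3 S
4 120/89 120/73 -1920/6497 19440/6497 2 -4 E
final 3 -4 N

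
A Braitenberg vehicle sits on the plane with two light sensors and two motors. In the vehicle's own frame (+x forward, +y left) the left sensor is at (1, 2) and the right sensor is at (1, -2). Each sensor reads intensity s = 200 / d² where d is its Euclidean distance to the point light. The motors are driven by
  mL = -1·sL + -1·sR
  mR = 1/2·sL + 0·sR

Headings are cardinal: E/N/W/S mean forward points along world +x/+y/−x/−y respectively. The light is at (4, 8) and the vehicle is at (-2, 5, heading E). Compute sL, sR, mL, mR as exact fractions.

left sensor world pos  = (-1, 7); dL² = 26
right sensor world pos = (-1, 3); dR² = 50
sL = 200/26 = 100/13
sR = 200/50 = 4
mL = -1·sL + -1·sR = -152/13
mR = 1/2·sL + 0·sR = 50/13

100/13 4 -152/13 50/13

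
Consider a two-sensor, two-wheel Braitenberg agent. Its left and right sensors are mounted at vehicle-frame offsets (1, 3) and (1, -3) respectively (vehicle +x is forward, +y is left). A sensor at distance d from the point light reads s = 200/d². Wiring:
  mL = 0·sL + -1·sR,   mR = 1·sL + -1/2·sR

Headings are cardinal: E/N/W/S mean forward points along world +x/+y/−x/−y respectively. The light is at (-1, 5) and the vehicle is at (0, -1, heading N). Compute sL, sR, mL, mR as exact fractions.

200/29 200/41 -200/41 5300/1189

left sensor world pos  = (-3, 0); dL² = 29
right sensor world pos = (3, 0); dR² = 41
sL = 200/29 = 200/29
sR = 200/41 = 200/41
mL = 0·sL + -1·sR = -200/41
mR = 1·sL + -1/2·sR = 5300/1189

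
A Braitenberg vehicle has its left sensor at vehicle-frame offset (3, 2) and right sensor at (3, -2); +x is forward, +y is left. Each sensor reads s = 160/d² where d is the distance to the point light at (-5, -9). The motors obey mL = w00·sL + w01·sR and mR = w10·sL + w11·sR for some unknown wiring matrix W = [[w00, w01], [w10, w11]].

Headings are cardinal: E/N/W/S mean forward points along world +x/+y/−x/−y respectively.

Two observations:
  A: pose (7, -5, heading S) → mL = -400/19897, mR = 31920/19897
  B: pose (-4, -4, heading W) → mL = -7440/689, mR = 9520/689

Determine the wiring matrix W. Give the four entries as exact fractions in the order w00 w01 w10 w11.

obs A: pose=(7,-5,S) → sL=160/197, sR=160/101, mL=-400/19897, mR=31920/19897
obs B: pose=(-4,-4,W) → sL=160/13, sR=160/53, mL=-7440/689, mR=9520/689
sensor matrix S = [[160/197, 160/101], [160/13, 160/53]]; det S = -233676800/13709033
solve [mL_A; mL_B] = S·[w00; w01] and [mR_A; mR_B] = S·[w10; w11]:
  w00 = -1, w01 = 1/2, w10 = 1, w11 = 1/2

-1 1/2 1 1/2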